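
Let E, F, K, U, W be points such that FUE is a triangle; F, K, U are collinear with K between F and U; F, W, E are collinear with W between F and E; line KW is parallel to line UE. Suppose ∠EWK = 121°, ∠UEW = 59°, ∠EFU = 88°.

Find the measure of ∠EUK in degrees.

∠EUK = 33°

1. ∠FEU = 59°  [W on ray EF]
2. ∠EUF = 33°  [△FUE]
3. ∠EUK = 33°  [K on ray UF]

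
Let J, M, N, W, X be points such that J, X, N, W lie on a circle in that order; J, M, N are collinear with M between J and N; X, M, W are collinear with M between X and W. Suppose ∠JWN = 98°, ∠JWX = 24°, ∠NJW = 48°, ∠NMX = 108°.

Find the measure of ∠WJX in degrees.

1. ∠JNW = 34°  [△JNW]
2. ∠JXW = 34°  [same arc JW]
3. ∠WJX = 122°  [△JXW]

∠WJX = 122°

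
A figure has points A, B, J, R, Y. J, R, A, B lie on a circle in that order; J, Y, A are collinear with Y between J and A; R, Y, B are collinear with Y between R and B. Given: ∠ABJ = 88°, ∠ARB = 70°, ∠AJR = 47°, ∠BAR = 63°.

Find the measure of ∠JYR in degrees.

1. ∠AJB = 70°  [same arc AB]
2. ∠ABR = 47°  [△RAB]
3. ∠BAJ = 22°  [△JAB]
4. ∠AYB = 111°  [△AYB]
5. ∠JYR = 111°  [vertical angles at Y]

∠JYR = 111°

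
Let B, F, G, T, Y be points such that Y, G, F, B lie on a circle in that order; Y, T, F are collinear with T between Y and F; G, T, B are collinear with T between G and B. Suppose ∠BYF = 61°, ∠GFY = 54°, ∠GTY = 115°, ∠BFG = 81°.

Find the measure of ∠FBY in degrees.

1. ∠BGF = 61°  [same arc FB]
2. ∠BTF = 115°  [vertical angles at T]
3. ∠FBG = 38°  [△GFB]
4. ∠BFY = 27°  [△FTB]
5. ∠FBY = 92°  [△YFB]

∠FBY = 92°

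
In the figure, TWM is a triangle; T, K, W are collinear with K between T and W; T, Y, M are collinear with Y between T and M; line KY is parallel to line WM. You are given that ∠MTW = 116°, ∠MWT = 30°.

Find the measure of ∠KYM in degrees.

∠KYM = 146°

1. ∠TMW = 34°  [△TWM]
2. ∠KYT = 34°  [KY∥WM, corresponding at Y]
3. ∠KYM = 146°  [linear pair at Y on TM]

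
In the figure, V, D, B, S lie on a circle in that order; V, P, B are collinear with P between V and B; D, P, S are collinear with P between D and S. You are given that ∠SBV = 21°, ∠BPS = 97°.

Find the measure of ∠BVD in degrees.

1. ∠SDV = 21°  [same arc VS]
2. ∠DPV = 97°  [vertical angles at P]
3. ∠BVD = 62°  [△VPD]

∠BVD = 62°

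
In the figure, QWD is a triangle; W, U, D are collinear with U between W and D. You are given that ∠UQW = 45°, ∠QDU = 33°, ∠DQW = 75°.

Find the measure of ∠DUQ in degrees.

1. ∠QDW = 33°  [U on ray DW]
2. ∠DWQ = 72°  [△QWD]
3. ∠QWU = 72°  [U on ray WD]
4. ∠QUW = 63°  [△QWU]
5. ∠DUQ = 117°  [linear pair at U on WD]

∠DUQ = 117°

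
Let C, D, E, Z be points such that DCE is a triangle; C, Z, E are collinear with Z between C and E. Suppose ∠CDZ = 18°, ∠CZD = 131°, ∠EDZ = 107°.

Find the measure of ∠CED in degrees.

∠CED = 24°

1. ∠DZE = 49°  [linear pair at Z on CE]
2. ∠DEZ = 24°  [△DZE]
3. ∠CED = 24°  [Z on ray EC]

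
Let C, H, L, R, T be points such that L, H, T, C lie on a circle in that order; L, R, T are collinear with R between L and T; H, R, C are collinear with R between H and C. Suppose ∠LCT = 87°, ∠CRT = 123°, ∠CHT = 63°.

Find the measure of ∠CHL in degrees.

1. ∠CLT = 63°  [same arc TC]
2. ∠CTL = 30°  [△LTC]
3. ∠CHL = 30°  [same arc LC]

∠CHL = 30°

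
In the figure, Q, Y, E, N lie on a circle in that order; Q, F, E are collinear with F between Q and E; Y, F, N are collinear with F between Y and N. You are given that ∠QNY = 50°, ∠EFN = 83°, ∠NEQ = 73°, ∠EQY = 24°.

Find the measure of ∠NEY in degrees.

∠NEY = 123°

1. ∠NYQ = 73°  [same arc QN]
2. ∠NQY = 57°  [△QYN]
3. ∠NEY = 123°  [cyclic QYEN, opposite ∠Q+∠E]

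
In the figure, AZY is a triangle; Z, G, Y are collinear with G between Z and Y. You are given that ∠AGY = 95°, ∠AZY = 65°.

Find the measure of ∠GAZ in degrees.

1. ∠AGZ = 85°  [linear pair at G on ZY]
2. ∠AZG = 65°  [G on ray ZY]
3. ∠GAZ = 30°  [△AZG]

∠GAZ = 30°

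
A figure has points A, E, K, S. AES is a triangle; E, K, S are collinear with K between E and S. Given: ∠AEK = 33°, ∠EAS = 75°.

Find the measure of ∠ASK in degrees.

∠ASK = 72°

1. ∠AES = 33°  [K on ray ES]
2. ∠ASE = 72°  [△AES]
3. ∠ASK = 72°  [K on ray SE]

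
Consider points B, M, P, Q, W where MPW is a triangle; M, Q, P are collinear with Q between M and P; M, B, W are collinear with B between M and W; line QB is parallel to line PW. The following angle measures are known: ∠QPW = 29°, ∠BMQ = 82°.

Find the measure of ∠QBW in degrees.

1. ∠MPW = 29°  [Q on ray PM]
2. ∠PMW = 82°  [Q on MP, B on MW]
3. ∠MWP = 69°  [△MPW]
4. ∠MBQ = 69°  [QB∥PW, corresponding at B]
5. ∠QBW = 111°  [linear pair at B on MW]

∠QBW = 111°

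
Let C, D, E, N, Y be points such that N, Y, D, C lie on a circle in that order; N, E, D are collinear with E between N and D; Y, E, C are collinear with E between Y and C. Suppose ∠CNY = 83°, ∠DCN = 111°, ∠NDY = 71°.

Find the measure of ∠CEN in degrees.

1. ∠DYN = 69°  [cyclic NYDC, opposite ∠Y+∠C]
2. ∠NCY = 71°  [same arc NY]
3. ∠DNY = 40°  [△NYD]
4. ∠CYN = 26°  [△NYC]
5. ∠DCY = 40°  [same arc YD]
6. ∠CDN = 26°  [same arc NC]
7. ∠CED = 114°  [△DEC]
8. ∠CEN = 66°  [linear pair at E on ND]

∠CEN = 66°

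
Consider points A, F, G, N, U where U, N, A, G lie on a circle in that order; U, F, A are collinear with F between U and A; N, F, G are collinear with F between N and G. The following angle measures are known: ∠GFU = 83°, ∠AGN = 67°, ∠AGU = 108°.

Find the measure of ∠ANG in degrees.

∠ANG = 56°

1. ∠AFG = 97°  [linear pair at F on UA]
2. ∠GAU = 16°  [△AFG]
3. ∠AUG = 56°  [△UAG]
4. ∠ANG = 56°  [same arc AG]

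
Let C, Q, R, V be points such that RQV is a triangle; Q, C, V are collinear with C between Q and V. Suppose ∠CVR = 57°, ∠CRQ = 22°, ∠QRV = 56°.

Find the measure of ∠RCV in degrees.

1. ∠QVR = 57°  [C on ray VQ]
2. ∠RQV = 67°  [△RQV]
3. ∠CQR = 67°  [C on ray QV]
4. ∠QCR = 91°  [△RQC]
5. ∠RCV = 89°  [linear pair at C on QV]

∠RCV = 89°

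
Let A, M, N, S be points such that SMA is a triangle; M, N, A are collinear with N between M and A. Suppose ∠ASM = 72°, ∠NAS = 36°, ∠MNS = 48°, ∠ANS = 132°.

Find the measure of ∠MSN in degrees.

∠MSN = 60°

1. ∠MAS = 36°  [N on ray AM]
2. ∠AMS = 72°  [△SMA]
3. ∠NMS = 72°  [N on ray MA]
4. ∠MSN = 60°  [△SMN]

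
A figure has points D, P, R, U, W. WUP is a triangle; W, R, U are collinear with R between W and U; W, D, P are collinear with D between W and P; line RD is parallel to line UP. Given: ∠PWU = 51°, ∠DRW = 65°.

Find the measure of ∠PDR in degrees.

1. ∠DWR = 51°  [R on WU, D on WP]
2. ∠RDW = 64°  [△WRD]
3. ∠PDR = 116°  [linear pair at D on WP]

∠PDR = 116°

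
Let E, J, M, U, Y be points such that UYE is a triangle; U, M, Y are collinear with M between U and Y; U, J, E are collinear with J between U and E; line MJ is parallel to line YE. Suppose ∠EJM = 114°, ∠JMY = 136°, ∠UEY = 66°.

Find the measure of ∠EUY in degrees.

1. ∠MJU = 66°  [linear pair at J on UE]
2. ∠JMU = 44°  [linear pair at M on UY]
3. ∠JUM = 70°  [△UMJ]
4. ∠EUY = 70°  [M on UY, J on UE]

∠EUY = 70°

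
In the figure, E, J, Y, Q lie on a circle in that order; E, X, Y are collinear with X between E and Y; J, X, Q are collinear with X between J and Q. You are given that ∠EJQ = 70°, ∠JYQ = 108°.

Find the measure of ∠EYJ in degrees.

1. ∠JEQ = 72°  [cyclic EJYQ, opposite ∠E+∠Y]
2. ∠EQJ = 38°  [△EJQ]
3. ∠EYJ = 38°  [same arc EJ]

∠EYJ = 38°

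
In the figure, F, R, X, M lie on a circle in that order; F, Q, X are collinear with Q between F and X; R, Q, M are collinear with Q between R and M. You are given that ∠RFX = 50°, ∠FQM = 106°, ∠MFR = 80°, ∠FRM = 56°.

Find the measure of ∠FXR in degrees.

1. ∠RMX = 50°  [same arc RX]
2. ∠RQX = 106°  [vertical angles at Q]
3. ∠MXR = 100°  [cyclic FRXM, opposite ∠F+∠X]
4. ∠MRX = 30°  [△RXM]
5. ∠FXR = 44°  [△RQX]

∠FXR = 44°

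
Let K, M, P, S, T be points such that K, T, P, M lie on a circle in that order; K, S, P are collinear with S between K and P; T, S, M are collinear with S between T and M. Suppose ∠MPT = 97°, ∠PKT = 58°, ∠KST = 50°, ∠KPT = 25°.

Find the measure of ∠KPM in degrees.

∠KPM = 72°

1. ∠PMT = 58°  [same arc TP]
2. ∠MSP = 50°  [vertical angles at S]
3. ∠KPM = 72°  [△PSM]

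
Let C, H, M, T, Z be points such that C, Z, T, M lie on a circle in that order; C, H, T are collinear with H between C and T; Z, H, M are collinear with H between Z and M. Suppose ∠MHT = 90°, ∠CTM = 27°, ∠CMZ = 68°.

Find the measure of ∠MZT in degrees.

∠MZT = 22°

1. ∠CHZ = 90°  [vertical angles at H]
2. ∠CTZ = 68°  [same arc CZ]
3. ∠THZ = 90°  [linear pair at H on CT]
4. ∠MZT = 22°  [△ZHT]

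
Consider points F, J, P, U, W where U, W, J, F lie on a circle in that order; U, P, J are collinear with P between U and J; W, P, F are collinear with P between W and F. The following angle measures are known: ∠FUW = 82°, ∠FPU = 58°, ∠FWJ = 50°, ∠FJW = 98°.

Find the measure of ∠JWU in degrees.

∠JWU = 76°

1. ∠JPW = 58°  [vertical angles at P]
2. ∠JFW = 32°  [△WJF]
3. ∠UJW = 72°  [△WPJ]
4. ∠JUW = 32°  [same arc WJ]
5. ∠JWU = 76°  [△UWJ]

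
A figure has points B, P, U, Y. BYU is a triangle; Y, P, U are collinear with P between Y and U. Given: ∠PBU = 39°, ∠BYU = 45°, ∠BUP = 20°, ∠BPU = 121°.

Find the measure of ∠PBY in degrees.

1. ∠BYP = 45°  [P on ray YU]
2. ∠BPY = 59°  [linear pair at P on YU]
3. ∠PBY = 76°  [△BYP]

∠PBY = 76°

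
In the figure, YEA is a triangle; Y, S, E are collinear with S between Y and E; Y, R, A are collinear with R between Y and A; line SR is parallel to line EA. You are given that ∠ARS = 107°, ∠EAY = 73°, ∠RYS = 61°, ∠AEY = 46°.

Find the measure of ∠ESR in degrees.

∠ESR = 134°

1. ∠SRY = 73°  [linear pair at R on YA]
2. ∠RSY = 46°  [△YSR]
3. ∠ESR = 134°  [linear pair at S on YE]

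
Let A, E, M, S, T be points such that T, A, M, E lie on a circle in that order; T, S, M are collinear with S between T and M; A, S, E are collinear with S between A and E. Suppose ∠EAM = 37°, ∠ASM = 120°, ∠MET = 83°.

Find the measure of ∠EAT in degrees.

1. ∠AMT = 23°  [△ASM]
2. ∠AST = 60°  [linear pair at S on TM]
3. ∠MAT = 97°  [cyclic TAME, opposite ∠A+∠E]
4. ∠ATM = 60°  [△TAM]
5. ∠EAT = 60°  [△TSA]

∠EAT = 60°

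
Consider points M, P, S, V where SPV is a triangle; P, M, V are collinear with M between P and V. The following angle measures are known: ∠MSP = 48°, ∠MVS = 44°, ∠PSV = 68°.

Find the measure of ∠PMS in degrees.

∠PMS = 64°

1. ∠PVS = 44°  [M on ray VP]
2. ∠SPV = 68°  [△SPV]
3. ∠MPS = 68°  [M on ray PV]
4. ∠PMS = 64°  [△SPM]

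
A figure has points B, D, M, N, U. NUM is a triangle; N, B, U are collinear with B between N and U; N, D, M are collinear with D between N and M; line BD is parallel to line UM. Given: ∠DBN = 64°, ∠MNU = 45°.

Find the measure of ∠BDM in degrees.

∠BDM = 109°

1. ∠MUN = 64°  [BD∥UM, corresponding at B]
2. ∠NMU = 71°  [△NUM]
3. ∠BDN = 71°  [BD∥UM, corresponding at D]
4. ∠BDM = 109°  [linear pair at D on NM]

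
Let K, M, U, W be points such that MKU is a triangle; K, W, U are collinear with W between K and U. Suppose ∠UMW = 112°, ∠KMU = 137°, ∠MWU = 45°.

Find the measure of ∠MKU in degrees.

∠MKU = 20°

1. ∠MUW = 23°  [△MWU]
2. ∠KUM = 23°  [W on ray UK]
3. ∠MKU = 20°  [△MKU]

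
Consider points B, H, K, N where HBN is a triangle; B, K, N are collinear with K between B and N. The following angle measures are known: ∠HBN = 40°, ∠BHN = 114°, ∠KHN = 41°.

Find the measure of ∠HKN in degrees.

1. ∠BNH = 26°  [△HBN]
2. ∠HNK = 26°  [K on ray NB]
3. ∠HKN = 113°  [△HKN]

∠HKN = 113°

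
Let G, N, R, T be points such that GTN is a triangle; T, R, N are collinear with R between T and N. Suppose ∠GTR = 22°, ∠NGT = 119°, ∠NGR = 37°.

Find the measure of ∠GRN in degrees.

∠GRN = 104°

1. ∠GTN = 22°  [R on ray TN]
2. ∠GNT = 39°  [△GTN]
3. ∠GNR = 39°  [R on ray NT]
4. ∠GRN = 104°  [△GRN]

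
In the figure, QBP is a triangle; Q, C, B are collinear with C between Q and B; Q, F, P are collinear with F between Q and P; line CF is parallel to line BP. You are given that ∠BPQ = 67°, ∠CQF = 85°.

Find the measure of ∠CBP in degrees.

1. ∠CFQ = 67°  [CF∥BP, corresponding at F]
2. ∠FCQ = 28°  [△QCF]
3. ∠BCF = 152°  [linear pair at C on QB]
4. ∠CBP = 28°  [CF∥BP, co-interior at B–C]

∠CBP = 28°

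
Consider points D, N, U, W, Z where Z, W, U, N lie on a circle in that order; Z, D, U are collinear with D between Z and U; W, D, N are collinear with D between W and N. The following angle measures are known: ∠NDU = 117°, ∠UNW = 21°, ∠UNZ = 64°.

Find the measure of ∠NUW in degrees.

1. ∠NUZ = 42°  [△UDN]
2. ∠NZU = 74°  [△ZUN]
3. ∠NWU = 74°  [same arc UN]
4. ∠NUW = 85°  [△WUN]

∠NUW = 85°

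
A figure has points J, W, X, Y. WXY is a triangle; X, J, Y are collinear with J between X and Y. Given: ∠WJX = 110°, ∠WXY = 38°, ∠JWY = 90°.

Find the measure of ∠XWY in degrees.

∠XWY = 122°

1. ∠WJY = 70°  [linear pair at J on XY]
2. ∠JYW = 20°  [△WJY]
3. ∠WYX = 20°  [J on ray YX]
4. ∠XWY = 122°  [△WXY]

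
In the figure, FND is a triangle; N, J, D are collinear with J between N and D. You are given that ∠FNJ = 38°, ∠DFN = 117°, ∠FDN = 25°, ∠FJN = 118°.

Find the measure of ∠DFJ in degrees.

∠DFJ = 93°

1. ∠FDJ = 25°  [J on ray DN]
2. ∠DJF = 62°  [linear pair at J on ND]
3. ∠DFJ = 93°  [△FJD]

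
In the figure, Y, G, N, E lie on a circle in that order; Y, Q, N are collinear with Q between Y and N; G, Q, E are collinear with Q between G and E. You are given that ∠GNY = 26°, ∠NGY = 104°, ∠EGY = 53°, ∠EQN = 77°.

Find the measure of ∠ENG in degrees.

∠ENG = 79°

1. ∠GEY = 26°  [same arc YG]
2. ∠EYG = 101°  [△YGE]
3. ∠ENG = 79°  [cyclic YGNE, opposite ∠Y+∠N]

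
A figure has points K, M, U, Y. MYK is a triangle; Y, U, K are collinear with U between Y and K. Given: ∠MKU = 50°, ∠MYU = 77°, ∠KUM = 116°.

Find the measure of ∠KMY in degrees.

1. ∠MKY = 50°  [U on ray KY]
2. ∠KYM = 77°  [U on ray YK]
3. ∠KMY = 53°  [△MYK]

∠KMY = 53°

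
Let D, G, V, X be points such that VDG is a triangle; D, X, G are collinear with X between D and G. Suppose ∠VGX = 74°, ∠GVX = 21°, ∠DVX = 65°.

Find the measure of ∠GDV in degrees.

∠GDV = 20°

1. ∠GXV = 85°  [△VXG]
2. ∠DXV = 95°  [linear pair at X on DG]
3. ∠VDX = 20°  [△VDX]
4. ∠GDV = 20°  [X on ray DG]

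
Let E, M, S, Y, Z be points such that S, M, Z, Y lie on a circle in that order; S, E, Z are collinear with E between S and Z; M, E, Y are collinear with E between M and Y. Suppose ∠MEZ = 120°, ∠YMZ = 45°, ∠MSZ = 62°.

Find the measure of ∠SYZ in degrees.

∠SYZ = 77°

1. ∠MZS = 15°  [△MEZ]
2. ∠SMZ = 103°  [△SMZ]
3. ∠SYZ = 77°  [cyclic SMZY, opposite ∠M+∠Y]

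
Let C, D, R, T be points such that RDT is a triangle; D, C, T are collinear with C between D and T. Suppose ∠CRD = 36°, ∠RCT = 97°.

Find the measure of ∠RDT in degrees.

∠RDT = 61°

1. ∠DCR = 83°  [linear pair at C on DT]
2. ∠CDR = 61°  [△RDC]
3. ∠RDT = 61°  [C on ray DT]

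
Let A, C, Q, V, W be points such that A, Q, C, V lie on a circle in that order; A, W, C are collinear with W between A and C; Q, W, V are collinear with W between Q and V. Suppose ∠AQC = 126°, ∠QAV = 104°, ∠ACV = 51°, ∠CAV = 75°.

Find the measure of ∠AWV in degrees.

∠AWV = 80°

1. ∠AQV = 51°  [same arc AV]
2. ∠AVQ = 25°  [△AQV]
3. ∠AWV = 80°  [△AWV]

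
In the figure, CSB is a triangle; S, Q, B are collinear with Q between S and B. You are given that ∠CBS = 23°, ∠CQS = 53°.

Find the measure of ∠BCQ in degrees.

∠BCQ = 30°

1. ∠CBQ = 23°  [Q on ray BS]
2. ∠BQC = 127°  [linear pair at Q on SB]
3. ∠BCQ = 30°  [△CQB]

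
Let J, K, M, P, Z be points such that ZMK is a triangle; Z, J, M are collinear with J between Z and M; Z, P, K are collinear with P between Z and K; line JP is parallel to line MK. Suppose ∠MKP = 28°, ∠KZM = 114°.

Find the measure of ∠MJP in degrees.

1. ∠MKZ = 28°  [P on ray KZ]
2. ∠KMZ = 38°  [△ZMK]
3. ∠PJZ = 38°  [JP∥MK, corresponding at J]
4. ∠MJP = 142°  [linear pair at J on ZM]

∠MJP = 142°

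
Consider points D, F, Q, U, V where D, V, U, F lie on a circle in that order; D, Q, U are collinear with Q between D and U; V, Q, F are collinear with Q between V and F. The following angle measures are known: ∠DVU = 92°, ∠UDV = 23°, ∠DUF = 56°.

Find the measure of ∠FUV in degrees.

∠FUV = 121°

1. ∠DUV = 65°  [△DVU]
2. ∠DVF = 56°  [same arc DF]
3. ∠DFV = 65°  [same arc DV]
4. ∠FDV = 59°  [△DVF]
5. ∠FUV = 121°  [cyclic DVUF, opposite ∠D+∠U]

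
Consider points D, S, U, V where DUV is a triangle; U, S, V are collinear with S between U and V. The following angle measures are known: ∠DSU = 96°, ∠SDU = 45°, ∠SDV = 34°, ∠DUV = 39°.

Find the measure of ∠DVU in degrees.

∠DVU = 62°

1. ∠DSV = 84°  [linear pair at S on UV]
2. ∠DVS = 62°  [△DSV]
3. ∠DVU = 62°  [S on ray VU]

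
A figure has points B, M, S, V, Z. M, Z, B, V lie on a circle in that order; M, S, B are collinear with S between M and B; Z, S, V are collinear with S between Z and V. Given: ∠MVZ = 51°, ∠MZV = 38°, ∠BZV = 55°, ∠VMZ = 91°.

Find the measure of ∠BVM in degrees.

1. ∠MBV = 38°  [same arc MV]
2. ∠BMV = 55°  [same arc BV]
3. ∠BVM = 87°  [△MBV]

∠BVM = 87°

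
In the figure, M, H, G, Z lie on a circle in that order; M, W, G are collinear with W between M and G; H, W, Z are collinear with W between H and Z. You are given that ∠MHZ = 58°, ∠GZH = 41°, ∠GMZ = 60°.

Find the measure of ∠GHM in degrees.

1. ∠MGZ = 58°  [same arc MZ]
2. ∠GZM = 62°  [△MGZ]
3. ∠GHM = 118°  [cyclic MHGZ, opposite ∠H+∠Z]

∠GHM = 118°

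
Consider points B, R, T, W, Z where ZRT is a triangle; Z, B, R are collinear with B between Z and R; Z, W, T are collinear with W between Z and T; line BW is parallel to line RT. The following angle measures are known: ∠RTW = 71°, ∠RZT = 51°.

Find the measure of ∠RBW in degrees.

1. ∠RTZ = 71°  [W on ray TZ]
2. ∠TRZ = 58°  [△ZRT]
3. ∠WBZ = 58°  [BW∥RT, corresponding at B]
4. ∠RBW = 122°  [linear pair at B on ZR]

∠RBW = 122°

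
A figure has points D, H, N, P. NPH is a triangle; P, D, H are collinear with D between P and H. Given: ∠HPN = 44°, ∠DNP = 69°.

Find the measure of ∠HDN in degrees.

1. ∠DPN = 44°  [D on ray PH]
2. ∠NDP = 67°  [△NPD]
3. ∠HDN = 113°  [linear pair at D on PH]

∠HDN = 113°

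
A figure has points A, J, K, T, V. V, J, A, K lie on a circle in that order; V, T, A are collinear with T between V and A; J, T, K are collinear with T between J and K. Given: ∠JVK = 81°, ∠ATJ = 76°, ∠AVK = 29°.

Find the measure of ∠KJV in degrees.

1. ∠KTV = 76°  [vertical angles at T]
2. ∠JKV = 75°  [△VTK]
3. ∠KJV = 24°  [△VJK]

∠KJV = 24°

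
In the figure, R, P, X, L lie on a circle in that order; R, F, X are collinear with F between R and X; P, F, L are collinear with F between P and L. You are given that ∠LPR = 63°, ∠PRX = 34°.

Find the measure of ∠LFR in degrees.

1. ∠LXR = 63°  [same arc RL]
2. ∠PLX = 34°  [same arc PX]
3. ∠LFX = 83°  [△XFL]
4. ∠LFR = 97°  [linear pair at F on RX]

∠LFR = 97°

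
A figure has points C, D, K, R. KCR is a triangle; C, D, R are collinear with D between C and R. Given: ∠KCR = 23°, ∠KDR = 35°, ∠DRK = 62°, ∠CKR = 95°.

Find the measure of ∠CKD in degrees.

∠CKD = 12°

1. ∠DCK = 23°  [D on ray CR]
2. ∠CDK = 145°  [linear pair at D on CR]
3. ∠CKD = 12°  [△KCD]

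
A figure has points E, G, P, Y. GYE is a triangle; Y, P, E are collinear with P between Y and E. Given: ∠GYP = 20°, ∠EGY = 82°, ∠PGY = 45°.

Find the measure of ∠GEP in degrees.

1. ∠EYG = 20°  [P on ray YE]
2. ∠GEY = 78°  [△GYE]
3. ∠GEP = 78°  [P on ray EY]

∠GEP = 78°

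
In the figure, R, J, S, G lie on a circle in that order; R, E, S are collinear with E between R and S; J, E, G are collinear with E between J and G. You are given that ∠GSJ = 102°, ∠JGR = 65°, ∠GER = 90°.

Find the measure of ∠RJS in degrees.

∠RJS = 62°

1. ∠GRJ = 78°  [cyclic RJSG, opposite ∠R+∠S]
2. ∠GJR = 37°  [△RJG]
3. ∠GRS = 25°  [△REG]
4. ∠GSR = 37°  [same arc RG]
5. ∠RGS = 118°  [△RSG]
6. ∠RJS = 62°  [cyclic RJSG, opposite ∠J+∠G]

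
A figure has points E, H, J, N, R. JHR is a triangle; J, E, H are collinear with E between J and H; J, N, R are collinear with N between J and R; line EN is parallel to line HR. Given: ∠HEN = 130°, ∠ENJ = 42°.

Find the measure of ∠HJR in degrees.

∠HJR = 88°

1. ∠JEN = 50°  [linear pair at E on JH]
2. ∠EJN = 88°  [△JEN]
3. ∠HJR = 88°  [E on JH, N on JR]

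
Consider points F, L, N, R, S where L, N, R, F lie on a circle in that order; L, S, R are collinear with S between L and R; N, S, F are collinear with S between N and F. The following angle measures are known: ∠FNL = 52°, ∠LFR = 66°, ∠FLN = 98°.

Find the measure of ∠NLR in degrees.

1. ∠LFN = 30°  [△LNF]
2. ∠LNR = 114°  [cyclic LNRF, opposite ∠N+∠F]
3. ∠LRN = 30°  [same arc LN]
4. ∠NLR = 36°  [△LNR]

∠NLR = 36°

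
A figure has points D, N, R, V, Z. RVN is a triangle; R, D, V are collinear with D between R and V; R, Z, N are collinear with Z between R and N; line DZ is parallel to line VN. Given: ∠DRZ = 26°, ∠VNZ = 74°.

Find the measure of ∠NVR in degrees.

∠NVR = 80°

1. ∠NRV = 26°  [D on RV, Z on RN]
2. ∠RNV = 74°  [Z on ray NR]
3. ∠NVR = 80°  [△RVN]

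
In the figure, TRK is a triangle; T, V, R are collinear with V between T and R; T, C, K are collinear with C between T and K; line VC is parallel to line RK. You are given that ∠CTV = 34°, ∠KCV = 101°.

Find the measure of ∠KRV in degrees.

∠KRV = 67°

1. ∠TCV = 79°  [linear pair at C on TK]
2. ∠CVT = 67°  [△TVC]
3. ∠CVR = 113°  [linear pair at V on TR]
4. ∠KRV = 67°  [VC∥RK, co-interior at R–V]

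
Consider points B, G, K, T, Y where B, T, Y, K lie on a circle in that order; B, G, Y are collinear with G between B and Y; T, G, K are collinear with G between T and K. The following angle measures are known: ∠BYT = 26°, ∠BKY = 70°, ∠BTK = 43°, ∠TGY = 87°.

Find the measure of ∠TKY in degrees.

1. ∠BTY = 110°  [cyclic BTYK, opposite ∠T+∠K]
2. ∠TBY = 44°  [△BTY]
3. ∠TKY = 44°  [same arc TY]

∠TKY = 44°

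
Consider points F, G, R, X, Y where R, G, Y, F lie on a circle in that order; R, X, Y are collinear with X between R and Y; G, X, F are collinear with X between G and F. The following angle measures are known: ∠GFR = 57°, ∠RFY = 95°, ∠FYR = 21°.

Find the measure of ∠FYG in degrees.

1. ∠GYR = 57°  [same arc RG]
2. ∠RGY = 85°  [cyclic RGYF, opposite ∠G+∠F]
3. ∠FRY = 64°  [△RYF]
4. ∠GRY = 38°  [△RGY]
5. ∠FGY = 64°  [same arc YF]
6. ∠GFY = 38°  [same arc GY]
7. ∠FYG = 78°  [△GYF]

∠FYG = 78°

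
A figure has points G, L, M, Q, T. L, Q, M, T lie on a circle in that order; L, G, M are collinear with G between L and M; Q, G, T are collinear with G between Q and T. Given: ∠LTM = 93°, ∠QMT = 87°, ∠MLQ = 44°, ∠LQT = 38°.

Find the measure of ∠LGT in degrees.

1. ∠QLT = 93°  [cyclic LQMT, opposite ∠L+∠M]
2. ∠LMT = 38°  [same arc LT]
3. ∠LTQ = 49°  [△LQT]
4. ∠MLT = 49°  [△LMT]
5. ∠LGT = 82°  [△LGT]

∠LGT = 82°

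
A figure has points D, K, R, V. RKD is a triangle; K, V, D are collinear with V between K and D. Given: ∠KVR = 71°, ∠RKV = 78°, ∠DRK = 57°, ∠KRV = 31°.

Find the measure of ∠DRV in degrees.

1. ∠DVR = 109°  [linear pair at V on KD]
2. ∠DKR = 78°  [V on ray KD]
3. ∠KDR = 45°  [△RKD]
4. ∠RDV = 45°  [V on ray DK]
5. ∠DRV = 26°  [△RVD]

∠DRV = 26°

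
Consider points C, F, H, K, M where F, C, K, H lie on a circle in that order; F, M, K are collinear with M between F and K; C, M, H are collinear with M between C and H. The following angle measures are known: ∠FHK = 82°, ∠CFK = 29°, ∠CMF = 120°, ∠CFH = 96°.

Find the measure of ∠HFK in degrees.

∠HFK = 67°

1. ∠FCH = 31°  [△FMC]
2. ∠HMK = 120°  [vertical angles at M]
3. ∠CHF = 53°  [△FCH]
4. ∠FMH = 60°  [linear pair at M on FK]
5. ∠HFK = 67°  [△FMH]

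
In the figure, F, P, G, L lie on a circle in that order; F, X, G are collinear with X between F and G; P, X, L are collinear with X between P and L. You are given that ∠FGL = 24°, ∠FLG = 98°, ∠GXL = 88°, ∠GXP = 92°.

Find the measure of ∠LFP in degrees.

∠LFP = 126°

1. ∠FPL = 24°  [same arc FL]
2. ∠GFL = 58°  [△FGL]
3. ∠FXL = 92°  [linear pair at X on FG]
4. ∠FLP = 30°  [△FXL]
5. ∠LFP = 126°  [△FPL]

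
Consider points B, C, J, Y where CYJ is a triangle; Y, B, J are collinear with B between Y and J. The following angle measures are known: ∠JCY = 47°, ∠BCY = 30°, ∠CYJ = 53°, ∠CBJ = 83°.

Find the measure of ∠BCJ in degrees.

1. ∠CJY = 80°  [△CYJ]
2. ∠BJC = 80°  [B on ray JY]
3. ∠BCJ = 17°  [△CBJ]

∠BCJ = 17°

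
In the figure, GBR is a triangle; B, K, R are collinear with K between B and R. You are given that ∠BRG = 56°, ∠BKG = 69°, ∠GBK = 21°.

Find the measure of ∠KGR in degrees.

∠KGR = 13°

1. ∠GRK = 56°  [K on ray RB]
2. ∠GKR = 111°  [linear pair at K on BR]
3. ∠KGR = 13°  [△GKR]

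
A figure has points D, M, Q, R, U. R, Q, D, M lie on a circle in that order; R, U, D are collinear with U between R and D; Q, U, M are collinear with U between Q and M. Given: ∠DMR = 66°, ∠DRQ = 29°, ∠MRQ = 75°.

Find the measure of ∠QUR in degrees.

∠QUR = 83°

1. ∠DQR = 114°  [cyclic RQDM, opposite ∠Q+∠M]
2. ∠DMQ = 29°  [same arc QD]
3. ∠QDR = 37°  [△RQD]
4. ∠MDQ = 105°  [cyclic RQDM, opposite ∠R+∠D]
5. ∠DQM = 46°  [△QDM]
6. ∠DUQ = 97°  [△QUD]
7. ∠QUR = 83°  [linear pair at U on RD]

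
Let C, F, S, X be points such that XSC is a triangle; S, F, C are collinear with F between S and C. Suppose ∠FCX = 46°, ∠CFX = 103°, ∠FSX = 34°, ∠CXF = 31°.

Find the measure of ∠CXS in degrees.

1. ∠SCX = 46°  [F on ray CS]
2. ∠CSX = 34°  [F on ray SC]
3. ∠CXS = 100°  [△XSC]

∠CXS = 100°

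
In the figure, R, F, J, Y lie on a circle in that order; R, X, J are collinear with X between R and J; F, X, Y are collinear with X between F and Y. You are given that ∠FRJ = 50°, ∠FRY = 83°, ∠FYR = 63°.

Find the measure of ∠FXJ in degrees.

1. ∠FYJ = 50°  [same arc FJ]
2. ∠FJY = 97°  [cyclic RFJY, opposite ∠R+∠J]
3. ∠FJR = 63°  [same arc RF]
4. ∠JFY = 33°  [△FJY]
5. ∠FXJ = 84°  [△FXJ]

∠FXJ = 84°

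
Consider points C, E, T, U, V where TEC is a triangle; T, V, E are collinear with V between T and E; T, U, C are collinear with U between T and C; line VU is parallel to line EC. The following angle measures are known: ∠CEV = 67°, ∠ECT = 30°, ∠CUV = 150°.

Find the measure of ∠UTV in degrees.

1. ∠CET = 67°  [V on ray ET]
2. ∠CTE = 83°  [△TEC]
3. ∠UTV = 83°  [V on TE, U on TC]

∠UTV = 83°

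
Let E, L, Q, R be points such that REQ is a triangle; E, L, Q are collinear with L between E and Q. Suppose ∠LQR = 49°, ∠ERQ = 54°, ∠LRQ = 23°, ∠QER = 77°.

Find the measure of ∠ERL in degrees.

1. ∠QLR = 108°  [△RLQ]
2. ∠LER = 77°  [L on ray EQ]
3. ∠ELR = 72°  [linear pair at L on EQ]
4. ∠ERL = 31°  [△REL]

∠ERL = 31°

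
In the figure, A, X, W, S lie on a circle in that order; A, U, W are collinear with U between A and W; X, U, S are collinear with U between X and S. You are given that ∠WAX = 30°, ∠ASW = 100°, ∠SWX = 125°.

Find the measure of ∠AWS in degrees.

1. ∠WSX = 30°  [same arc XW]
2. ∠SXW = 25°  [△XWS]
3. ∠SAW = 25°  [same arc WS]
4. ∠AWS = 55°  [△AWS]

∠AWS = 55°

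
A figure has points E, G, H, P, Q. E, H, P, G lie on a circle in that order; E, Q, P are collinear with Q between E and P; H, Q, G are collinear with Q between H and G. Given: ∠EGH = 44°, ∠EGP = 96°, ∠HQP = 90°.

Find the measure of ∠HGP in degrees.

1. ∠EPH = 44°  [same arc EH]
2. ∠EHP = 84°  [cyclic EHPG, opposite ∠H+∠G]
3. ∠HEP = 52°  [△EHP]
4. ∠HGP = 52°  [same arc HP]

∠HGP = 52°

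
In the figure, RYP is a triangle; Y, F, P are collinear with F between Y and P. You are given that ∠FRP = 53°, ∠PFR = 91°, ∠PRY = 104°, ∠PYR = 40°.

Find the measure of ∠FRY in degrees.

∠FRY = 51°

1. ∠RFY = 89°  [linear pair at F on YP]
2. ∠FYR = 40°  [F on ray YP]
3. ∠FRY = 51°  [△RYF]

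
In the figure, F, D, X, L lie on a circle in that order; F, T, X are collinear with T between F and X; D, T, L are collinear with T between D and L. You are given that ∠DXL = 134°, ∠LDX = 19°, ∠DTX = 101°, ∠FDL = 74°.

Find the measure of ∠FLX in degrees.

∠FLX = 87°

1. ∠LFX = 19°  [same arc XL]
2. ∠FXL = 74°  [same arc FL]
3. ∠FLX = 87°  [△FXL]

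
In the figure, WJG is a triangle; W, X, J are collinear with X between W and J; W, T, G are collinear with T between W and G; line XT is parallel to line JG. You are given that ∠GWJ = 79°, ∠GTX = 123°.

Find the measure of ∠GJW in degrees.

1. ∠TWX = 79°  [X on WJ, T on WG]
2. ∠WTX = 57°  [linear pair at T on WG]
3. ∠TXW = 44°  [△WXT]
4. ∠GJW = 44°  [XT∥JG, corresponding at X]

∠GJW = 44°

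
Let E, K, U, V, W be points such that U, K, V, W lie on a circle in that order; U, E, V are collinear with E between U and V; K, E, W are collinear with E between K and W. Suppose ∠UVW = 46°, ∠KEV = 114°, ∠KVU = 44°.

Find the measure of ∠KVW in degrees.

∠KVW = 90°

1. ∠UKW = 46°  [same arc UW]
2. ∠KWU = 44°  [same arc UK]
3. ∠KUW = 90°  [△UKW]
4. ∠KVW = 90°  [cyclic UKVW, opposite ∠U+∠V]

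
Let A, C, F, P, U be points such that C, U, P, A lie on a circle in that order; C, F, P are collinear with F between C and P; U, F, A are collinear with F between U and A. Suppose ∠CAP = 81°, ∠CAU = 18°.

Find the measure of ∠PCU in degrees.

∠PCU = 63°

1. ∠CUP = 99°  [cyclic CUPA, opposite ∠U+∠A]
2. ∠CPU = 18°  [same arc CU]
3. ∠PCU = 63°  [△CUP]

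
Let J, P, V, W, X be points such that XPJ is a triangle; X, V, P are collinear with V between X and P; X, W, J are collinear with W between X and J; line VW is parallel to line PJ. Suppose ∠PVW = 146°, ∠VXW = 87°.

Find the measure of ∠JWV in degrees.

1. ∠WVX = 34°  [linear pair at V on XP]
2. ∠VWX = 59°  [△XVW]
3. ∠JWV = 121°  [linear pair at W on XJ]

∠JWV = 121°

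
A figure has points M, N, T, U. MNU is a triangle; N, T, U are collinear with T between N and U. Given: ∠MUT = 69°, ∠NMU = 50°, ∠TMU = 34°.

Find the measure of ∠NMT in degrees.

1. ∠MTU = 77°  [△MTU]
2. ∠MUN = 69°  [T on ray UN]
3. ∠MNU = 61°  [△MNU]
4. ∠MTN = 103°  [linear pair at T on NU]
5. ∠MNT = 61°  [T on ray NU]
6. ∠NMT = 16°  [△MNT]

∠NMT = 16°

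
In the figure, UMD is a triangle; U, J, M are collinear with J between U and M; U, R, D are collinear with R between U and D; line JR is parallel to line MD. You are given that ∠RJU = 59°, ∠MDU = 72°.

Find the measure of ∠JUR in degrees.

1. ∠DMU = 59°  [JR∥MD, corresponding at J]
2. ∠DUM = 49°  [△UMD]
3. ∠JUR = 49°  [J on UM, R on UD]

∠JUR = 49°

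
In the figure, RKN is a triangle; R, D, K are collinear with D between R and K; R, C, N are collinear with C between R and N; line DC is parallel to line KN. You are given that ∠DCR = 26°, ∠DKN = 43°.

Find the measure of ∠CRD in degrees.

1. ∠KNR = 26°  [DC∥KN, corresponding at C]
2. ∠NKR = 43°  [D on ray KR]
3. ∠KRN = 111°  [△RKN]
4. ∠CRD = 111°  [D on RK, C on RN]

∠CRD = 111°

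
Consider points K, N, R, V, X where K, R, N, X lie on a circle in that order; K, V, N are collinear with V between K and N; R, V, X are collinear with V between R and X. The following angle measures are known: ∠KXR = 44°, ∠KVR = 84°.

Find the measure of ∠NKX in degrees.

∠NKX = 40°

1. ∠KNR = 44°  [same arc KR]
2. ∠NVR = 96°  [linear pair at V on KN]
3. ∠NRX = 40°  [△RVN]
4. ∠NKX = 40°  [same arc NX]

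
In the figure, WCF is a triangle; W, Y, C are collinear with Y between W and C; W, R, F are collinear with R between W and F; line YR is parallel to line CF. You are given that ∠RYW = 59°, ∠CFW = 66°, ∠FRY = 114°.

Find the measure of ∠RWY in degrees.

∠RWY = 55°

1. ∠FCW = 59°  [YR∥CF, corresponding at Y]
2. ∠CWF = 55°  [△WCF]
3. ∠RWY = 55°  [Y on WC, R on WF]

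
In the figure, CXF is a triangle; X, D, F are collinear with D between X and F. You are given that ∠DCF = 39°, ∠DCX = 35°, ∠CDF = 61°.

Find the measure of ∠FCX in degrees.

∠FCX = 74°

1. ∠CFD = 80°  [△CDF]
2. ∠CDX = 119°  [linear pair at D on XF]
3. ∠CFX = 80°  [D on ray FX]
4. ∠CXD = 26°  [△CXD]
5. ∠CXF = 26°  [D on ray XF]
6. ∠FCX = 74°  [△CXF]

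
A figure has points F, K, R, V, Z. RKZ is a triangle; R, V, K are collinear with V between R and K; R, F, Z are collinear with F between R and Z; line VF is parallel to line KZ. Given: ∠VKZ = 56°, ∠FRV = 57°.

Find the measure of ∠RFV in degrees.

∠RFV = 67°

1. ∠RKZ = 56°  [V on ray KR]
2. ∠KRZ = 57°  [V on RK, F on RZ]
3. ∠KZR = 67°  [△RKZ]
4. ∠RFV = 67°  [VF∥KZ, corresponding at F]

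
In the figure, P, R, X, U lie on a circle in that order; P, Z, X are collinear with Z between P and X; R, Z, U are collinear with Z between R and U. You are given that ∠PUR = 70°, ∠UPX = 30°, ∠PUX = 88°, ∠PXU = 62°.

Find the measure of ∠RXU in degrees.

∠RXU = 132°

1. ∠PRU = 62°  [same arc PU]
2. ∠RPU = 48°  [△PRU]
3. ∠RXU = 132°  [cyclic PRXU, opposite ∠P+∠X]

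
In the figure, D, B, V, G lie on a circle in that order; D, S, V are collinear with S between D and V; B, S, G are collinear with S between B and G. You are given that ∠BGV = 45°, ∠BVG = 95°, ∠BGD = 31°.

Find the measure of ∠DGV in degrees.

∠DGV = 76°

1. ∠BDV = 45°  [same arc BV]
2. ∠BVD = 31°  [same arc DB]
3. ∠DBV = 104°  [△DBV]
4. ∠DGV = 76°  [cyclic DBVG, opposite ∠B+∠G]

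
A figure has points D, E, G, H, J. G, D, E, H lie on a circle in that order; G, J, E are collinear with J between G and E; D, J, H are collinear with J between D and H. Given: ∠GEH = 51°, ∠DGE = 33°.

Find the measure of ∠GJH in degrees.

∠GJH = 84°

1. ∠DHE = 33°  [same arc DE]
2. ∠EJH = 96°  [△EJH]
3. ∠GJH = 84°  [linear pair at J on GE]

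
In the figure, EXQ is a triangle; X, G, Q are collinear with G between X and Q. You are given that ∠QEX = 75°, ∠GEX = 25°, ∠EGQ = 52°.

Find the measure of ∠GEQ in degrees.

∠GEQ = 50°

1. ∠EGX = 128°  [linear pair at G on XQ]
2. ∠EXG = 27°  [△EXG]
3. ∠EXQ = 27°  [G on ray XQ]
4. ∠EQX = 78°  [△EXQ]
5. ∠EQG = 78°  [G on ray QX]
6. ∠GEQ = 50°  [△EGQ]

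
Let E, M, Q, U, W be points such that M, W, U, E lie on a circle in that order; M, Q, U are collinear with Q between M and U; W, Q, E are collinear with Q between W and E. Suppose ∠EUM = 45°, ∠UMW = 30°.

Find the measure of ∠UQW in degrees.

1. ∠EWM = 45°  [same arc ME]
2. ∠MQW = 105°  [△MQW]
3. ∠UQW = 75°  [linear pair at Q on MU]

∠UQW = 75°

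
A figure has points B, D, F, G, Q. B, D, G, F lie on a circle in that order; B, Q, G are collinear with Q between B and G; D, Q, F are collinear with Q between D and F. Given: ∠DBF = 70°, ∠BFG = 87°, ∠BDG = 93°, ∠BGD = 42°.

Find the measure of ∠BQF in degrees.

1. ∠DGF = 110°  [cyclic BDGF, opposite ∠B+∠G]
2. ∠DBG = 45°  [△BDG]
3. ∠BFD = 42°  [same arc BD]
4. ∠DFG = 45°  [same arc DG]
5. ∠FDG = 25°  [△DGF]
6. ∠FBG = 25°  [same arc GF]
7. ∠BQF = 113°  [△BQF]

∠BQF = 113°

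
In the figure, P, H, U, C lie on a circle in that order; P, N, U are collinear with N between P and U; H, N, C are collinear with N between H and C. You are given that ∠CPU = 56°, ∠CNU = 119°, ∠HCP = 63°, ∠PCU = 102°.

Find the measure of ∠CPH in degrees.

1. ∠CHU = 56°  [same arc UC]
2. ∠CUP = 22°  [△PUC]
3. ∠HCU = 39°  [△UNC]
4. ∠CUH = 85°  [△HUC]
5. ∠CPH = 95°  [cyclic PHUC, opposite ∠P+∠U]

∠CPH = 95°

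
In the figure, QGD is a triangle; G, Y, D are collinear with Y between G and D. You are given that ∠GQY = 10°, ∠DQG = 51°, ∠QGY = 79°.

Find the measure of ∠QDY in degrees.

1. ∠DGQ = 79°  [Y on ray GD]
2. ∠GDQ = 50°  [△QGD]
3. ∠QDY = 50°  [Y on ray DG]

∠QDY = 50°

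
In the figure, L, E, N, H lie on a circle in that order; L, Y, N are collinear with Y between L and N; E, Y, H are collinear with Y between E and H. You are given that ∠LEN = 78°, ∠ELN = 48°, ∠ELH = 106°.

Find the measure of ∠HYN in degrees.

∠HYN = 112°

1. ∠ENL = 54°  [△LEN]
2. ∠EHN = 48°  [same arc EN]
3. ∠EHL = 54°  [same arc LE]
4. ∠HEL = 20°  [△LEH]
5. ∠HNL = 20°  [same arc LH]
6. ∠HYN = 112°  [△NYH]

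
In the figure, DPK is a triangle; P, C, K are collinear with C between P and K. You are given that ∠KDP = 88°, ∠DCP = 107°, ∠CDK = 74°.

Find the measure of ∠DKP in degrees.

∠DKP = 33°

1. ∠DCK = 73°  [linear pair at C on PK]
2. ∠CKD = 33°  [△DCK]
3. ∠DKP = 33°  [C on ray KP]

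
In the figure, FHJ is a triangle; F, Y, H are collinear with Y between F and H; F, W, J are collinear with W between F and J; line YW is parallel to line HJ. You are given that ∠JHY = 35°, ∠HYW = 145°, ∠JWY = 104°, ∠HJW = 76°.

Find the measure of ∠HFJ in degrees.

1. ∠FHJ = 35°  [Y on ray HF]
2. ∠FJH = 76°  [W on ray JF]
3. ∠HFJ = 69°  [△FHJ]

∠HFJ = 69°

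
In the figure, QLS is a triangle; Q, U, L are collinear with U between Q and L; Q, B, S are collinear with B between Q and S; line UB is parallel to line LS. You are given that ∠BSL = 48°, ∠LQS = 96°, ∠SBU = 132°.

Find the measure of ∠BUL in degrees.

∠BUL = 144°

1. ∠LSQ = 48°  [B on ray SQ]
2. ∠QLS = 36°  [△QLS]
3. ∠BUQ = 36°  [UB∥LS, corresponding at U]
4. ∠BUL = 144°  [linear pair at U on QL]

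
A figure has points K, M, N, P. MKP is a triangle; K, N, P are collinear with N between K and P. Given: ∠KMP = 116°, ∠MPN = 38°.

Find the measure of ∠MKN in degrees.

∠MKN = 26°

1. ∠KPM = 38°  [N on ray PK]
2. ∠MKP = 26°  [△MKP]
3. ∠MKN = 26°  [N on ray KP]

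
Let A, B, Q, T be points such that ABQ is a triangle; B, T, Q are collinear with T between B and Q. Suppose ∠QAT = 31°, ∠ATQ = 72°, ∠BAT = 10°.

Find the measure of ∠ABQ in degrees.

1. ∠ATB = 108°  [linear pair at T on BQ]
2. ∠ABT = 62°  [△ABT]
3. ∠ABQ = 62°  [T on ray BQ]

∠ABQ = 62°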